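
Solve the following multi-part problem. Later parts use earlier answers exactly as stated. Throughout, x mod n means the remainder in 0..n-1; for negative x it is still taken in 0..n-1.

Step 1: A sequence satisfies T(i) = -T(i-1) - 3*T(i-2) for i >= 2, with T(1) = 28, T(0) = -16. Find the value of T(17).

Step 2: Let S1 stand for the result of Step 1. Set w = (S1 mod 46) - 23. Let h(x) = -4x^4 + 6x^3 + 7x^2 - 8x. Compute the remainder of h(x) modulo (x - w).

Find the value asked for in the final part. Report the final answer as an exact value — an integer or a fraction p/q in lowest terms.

-29979

Step 1: T(2) = -1*(28) - 3*(-16) = 20; iterating: T(2)=20, T(3)=-104, T(4)=44, T(5)=268, T(6)=-400, T(7)=-404, T(8)=1604, T(9)=-392, T(10)=-4420, T(11)=5596, T(12)=7664, T(13)=-24452, T(14)=1460, T(15)=71896, T(16)=-76276, T(17)=-139412; answer -139412
Step 2: S1 = -139412; w = -9; remainder = value at the root: -4*(-9)^4 + 6*(-9)^3 + 7*(-9)^2 - 8*(-9)^1 = (-26244) + (-4374) + (567) + (72) = -29979; answer -29979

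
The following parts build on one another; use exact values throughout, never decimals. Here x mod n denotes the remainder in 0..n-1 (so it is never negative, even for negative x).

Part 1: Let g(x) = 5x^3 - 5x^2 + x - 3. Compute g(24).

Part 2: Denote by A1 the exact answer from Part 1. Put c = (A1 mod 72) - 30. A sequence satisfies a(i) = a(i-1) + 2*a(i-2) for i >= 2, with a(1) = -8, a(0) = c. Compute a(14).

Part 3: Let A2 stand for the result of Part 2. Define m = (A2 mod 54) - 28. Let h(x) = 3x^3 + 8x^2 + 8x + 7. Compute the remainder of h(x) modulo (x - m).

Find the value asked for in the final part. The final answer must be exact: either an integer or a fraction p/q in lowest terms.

Part 1: 5*(24)^3 - 5*(24)^2 + 1*(24)^1 - 3 = (69120) + (-2880) + (24) + (-3) = 66261; answer 66261
Part 2: A1 = 66261; c = -9; a(2) = 1*(-8) + 2*(-9) = -26; iterating: a(2)=-26, a(3)=-42, a(4)=-94, a(5)=-178, a(6)=-366, a(7)=-722, a(8)=-1454, a(9)=-2898, a(10)=-5806, a(11)=-11602, a(12)=-23214, a(13)=-46418, a(14)=-92846; answer -92846
Part 3: A2 = -92846; m = 6; remainder = value at the root: 3*(6)^3 + 8*(6)^2 + 8*(6)^1 + 7 = (648) + (288) + (48) + (7) = 991; answer 991

991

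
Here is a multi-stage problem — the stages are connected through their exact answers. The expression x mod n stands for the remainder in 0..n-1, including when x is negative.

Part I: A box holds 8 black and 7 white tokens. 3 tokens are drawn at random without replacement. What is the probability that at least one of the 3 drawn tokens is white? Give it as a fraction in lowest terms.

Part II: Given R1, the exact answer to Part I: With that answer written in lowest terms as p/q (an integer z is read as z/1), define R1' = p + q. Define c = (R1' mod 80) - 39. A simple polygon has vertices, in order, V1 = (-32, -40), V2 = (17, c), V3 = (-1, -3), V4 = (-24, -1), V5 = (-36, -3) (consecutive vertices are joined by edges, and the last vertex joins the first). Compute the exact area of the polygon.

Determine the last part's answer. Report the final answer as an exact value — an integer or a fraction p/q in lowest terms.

Part I: total draws C(15,3) = 455; complement C(8,3) = 56; favorable 455 - 56 = 399; P = 57/65; answer 57/65
Part II: R1 = 57/65; threaded value p + q = 122; c = 3; cross terms: (-32*3 - 17*-40)=584, (17*-3 - -1*3)=-48, (-1*-1 - -24*-3)=-71, (-24*-3 - -36*-1)=36, (-36*-40 - -32*-3)=1344; twice the area = |1845| = 1845; area = 1845/2; answer 1845/2

1845/2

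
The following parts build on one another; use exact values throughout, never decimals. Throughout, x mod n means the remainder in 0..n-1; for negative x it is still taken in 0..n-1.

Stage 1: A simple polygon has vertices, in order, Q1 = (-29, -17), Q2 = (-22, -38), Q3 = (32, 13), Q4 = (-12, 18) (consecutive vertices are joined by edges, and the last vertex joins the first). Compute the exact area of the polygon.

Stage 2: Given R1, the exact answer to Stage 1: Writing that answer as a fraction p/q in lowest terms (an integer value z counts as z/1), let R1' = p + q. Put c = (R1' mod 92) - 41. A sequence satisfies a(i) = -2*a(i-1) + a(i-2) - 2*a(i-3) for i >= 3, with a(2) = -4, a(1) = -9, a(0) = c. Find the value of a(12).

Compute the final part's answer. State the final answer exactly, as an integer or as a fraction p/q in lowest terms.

476536

Stage 1: cross terms: (-29*-38 - -22*-17)=728, (-22*13 - 32*-38)=930, (32*18 - -12*13)=732, (-12*-17 - -29*18)=726; twice the area = |3116| = 3116; area = 1558; answer 1558
Stage 2: R1 = 1558; threaded value p + q = 1559; c = 46; a(3) = -2*(-4) + 1*(-9) - 2*(46) = -93; iterating: a(3)=-93, a(4)=200, a(5)=-485, a(6)=1356, a(7)=-3597, a(8)=9520, a(9)=-25349, a(10)=67412, a(11)=-179213, a(12)=476536; answer 476536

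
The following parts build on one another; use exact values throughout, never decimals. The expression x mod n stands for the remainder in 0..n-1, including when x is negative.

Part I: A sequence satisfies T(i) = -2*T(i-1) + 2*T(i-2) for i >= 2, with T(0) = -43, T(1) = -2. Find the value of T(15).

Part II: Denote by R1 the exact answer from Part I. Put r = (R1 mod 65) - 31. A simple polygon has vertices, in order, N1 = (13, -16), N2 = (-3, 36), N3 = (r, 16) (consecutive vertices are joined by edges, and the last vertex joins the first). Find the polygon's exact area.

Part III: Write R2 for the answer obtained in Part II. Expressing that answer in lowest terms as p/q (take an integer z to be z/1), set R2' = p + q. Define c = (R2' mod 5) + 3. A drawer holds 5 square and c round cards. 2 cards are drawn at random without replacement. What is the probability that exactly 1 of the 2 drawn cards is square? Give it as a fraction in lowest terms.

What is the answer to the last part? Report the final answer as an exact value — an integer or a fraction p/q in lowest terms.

Part I: T(2) = -2*(-2) + 2*(-43) = -82; iterating: T(2)=-82, T(3)=160, T(4)=-484, T(5)=1288, T(6)=-3544, T(7)=9664, T(8)=-26416, T(9)=72160, T(10)=-197152, T(11)=538624, T(12)=-1471552, T(13)=4020352, T(14)=-10983808, T(15)=30008320; answer 30008320
Part II: R1 = 30008320; r = -1; cross terms: (13*36 - -3*-16)=420, (-3*16 - -1*36)=-12, (-1*-16 - 13*16)=-192; twice the area = |216| = 216; area = 108; answer 108
Part III: R2 = 108; threaded value p + q = 109; c = 7; total draws C(12,2) = 66; favorable C(5,1)*C(7,1) = 35; P = 35/66; answer 35/66

35/66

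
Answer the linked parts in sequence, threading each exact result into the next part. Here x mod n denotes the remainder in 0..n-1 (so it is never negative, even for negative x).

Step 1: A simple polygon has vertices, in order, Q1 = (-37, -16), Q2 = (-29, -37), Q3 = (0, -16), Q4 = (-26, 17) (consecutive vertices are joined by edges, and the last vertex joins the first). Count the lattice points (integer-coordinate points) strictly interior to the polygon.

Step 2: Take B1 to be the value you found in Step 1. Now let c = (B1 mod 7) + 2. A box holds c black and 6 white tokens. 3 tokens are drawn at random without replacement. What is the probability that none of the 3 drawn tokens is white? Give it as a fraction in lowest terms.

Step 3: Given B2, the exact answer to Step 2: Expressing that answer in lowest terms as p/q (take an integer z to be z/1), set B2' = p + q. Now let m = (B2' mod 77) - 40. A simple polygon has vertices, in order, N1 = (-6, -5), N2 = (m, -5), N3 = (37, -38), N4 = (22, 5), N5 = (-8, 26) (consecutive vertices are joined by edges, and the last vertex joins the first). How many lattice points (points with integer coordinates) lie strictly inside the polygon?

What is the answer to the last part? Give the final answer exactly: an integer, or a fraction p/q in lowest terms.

1423

Step 1: cross terms: (-37*-37 - -29*-16)=905, (-29*-16 - 0*-37)=464, (0*17 - -26*-16)=-416, (-26*-16 - -37*17)=1045; twice the area = |1998| = 1998; area = 999; boundary points = 1 + 1 + 1 + 11 = 14; strictly interior points = area - boundary/2 + 1 = 993; answer 993
Step 2: B1 = 993; c = 8; total draws C(14,3) = 364; favorable C(8,3) = 56; P = 2/13; answer 2/13
Step 3: B2 = 2/13; threaded value p + q = 15; m = -25; cross terms: (-6*-5 - -25*-5)=-95, (-25*-38 - 37*-5)=1135, (37*5 - 22*-38)=1021, (22*26 - -8*5)=612, (-8*-5 - -6*26)=196; twice the area = |2869| = 2869; area = 2869/2; boundary points = 19 + 1 + 1 + 3 + 1 = 25; strictly interior points = area - boundary/2 + 1 = 1423; answer 1423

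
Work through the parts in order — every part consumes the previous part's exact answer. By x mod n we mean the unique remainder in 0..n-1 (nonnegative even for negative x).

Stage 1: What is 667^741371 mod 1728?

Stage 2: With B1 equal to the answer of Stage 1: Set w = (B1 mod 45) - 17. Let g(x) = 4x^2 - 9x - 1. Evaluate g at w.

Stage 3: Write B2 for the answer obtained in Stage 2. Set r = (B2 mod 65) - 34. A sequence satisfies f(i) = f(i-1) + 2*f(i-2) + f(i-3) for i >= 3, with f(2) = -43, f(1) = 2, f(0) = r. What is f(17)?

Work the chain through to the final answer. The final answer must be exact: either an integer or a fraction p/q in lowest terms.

Stage 1: squarings mod 1728: 667^1=667, 667^2=793, 667^4=1585, 667^8=1441, 667^16=1153, 667^32=577, 667^64=1153, 667^128=577, 667^256=1153, 667^512=577, 667^1024=1153, 667^2048=577, 667^4096=1153, 667^8192=577, 667^16384=1153, 667^32768=577, 667^65536=1153, 667^131072=577, 667^262144=1153, 667^524288=577; 667^741371 = 667^1 * 667^2 * 667^8 * 667^16 * 667^32 * 667^64 * 667^128 * 667^256 * 667^512 * 667^1024 * 667^2048 * 667^16384 * 667^65536 * 667^131072 * 667^524288 = 1603 (mod 1728); answer 1603
Stage 2: B1 = 1603; w = 11; 4*(11)^2 - 9*(11)^1 - 1 = (484) + (-99) + (-1) = 384; answer 384
Stage 3: B2 = 384; r = 25; f(3) = 1*(-43) + 2*(2) + 1*(25) = -14; iterating: f(3)=-14, f(4)=-98, f(5)=-169, f(6)=-379, f(7)=-815, f(8)=-1742, f(9)=-3751, f(10)=-8050, f(11)=-17294, f(12)=-37145, f(13)=-79783, f(14)=-171367, f(15)=-368078, f(16)=-790595, f(17)=-1698118; answer -1698118

-1698118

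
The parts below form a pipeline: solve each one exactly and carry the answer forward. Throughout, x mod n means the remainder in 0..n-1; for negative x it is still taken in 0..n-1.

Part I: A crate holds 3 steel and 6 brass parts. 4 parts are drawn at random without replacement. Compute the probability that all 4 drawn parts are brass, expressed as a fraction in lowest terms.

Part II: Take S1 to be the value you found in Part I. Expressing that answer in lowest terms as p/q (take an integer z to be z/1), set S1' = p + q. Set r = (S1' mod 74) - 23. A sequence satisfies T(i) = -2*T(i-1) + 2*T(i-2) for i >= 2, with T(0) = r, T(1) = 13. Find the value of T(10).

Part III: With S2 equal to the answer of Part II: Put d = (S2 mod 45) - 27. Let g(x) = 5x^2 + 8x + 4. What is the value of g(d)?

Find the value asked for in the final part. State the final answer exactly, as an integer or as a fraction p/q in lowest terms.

Part I: total draws C(9,4) = 126; favorable C(6,4) = 15; P = 5/42; answer 5/42
Part II: S1 = 5/42; threaded value p + q = 47; r = 24; T(2) = -2*(13) + 2*(24) = 22; iterating: T(2)=22, T(3)=-18, T(4)=80, T(5)=-196, T(6)=552, T(7)=-1496, T(8)=4096, T(9)=-11184, T(10)=30560; answer 30560
Part III: S2 = 30560; d = -22; 5*(-22)^2 + 8*(-22)^1 + 4 = (2420) + (-176) + (4) = 2248; answer 2248

2248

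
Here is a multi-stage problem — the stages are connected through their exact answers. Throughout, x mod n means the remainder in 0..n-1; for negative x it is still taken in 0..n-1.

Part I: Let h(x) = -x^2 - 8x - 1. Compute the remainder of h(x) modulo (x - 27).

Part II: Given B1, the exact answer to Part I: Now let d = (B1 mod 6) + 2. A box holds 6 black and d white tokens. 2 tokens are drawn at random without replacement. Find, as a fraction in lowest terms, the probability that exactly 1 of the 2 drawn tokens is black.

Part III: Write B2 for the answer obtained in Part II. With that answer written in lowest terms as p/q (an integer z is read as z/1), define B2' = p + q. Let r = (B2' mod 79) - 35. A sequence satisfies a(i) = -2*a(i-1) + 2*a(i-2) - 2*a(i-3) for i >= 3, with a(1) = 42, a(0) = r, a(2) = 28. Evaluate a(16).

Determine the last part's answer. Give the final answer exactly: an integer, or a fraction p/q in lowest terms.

Part I: remainder = value at the root: -1*(27)^2 - 8*(27)^1 - 1 = (-729) + (-216) + (-1) = -946; answer -946
Part II: B1 = -946; d = 4; total draws C(10,2) = 45; favorable C(6,1)*C(4,1) = 24; P = 8/15; answer 8/15
Part III: B2 = 8/15; threaded value p + q = 23; r = -12; a(3) = -2*(28) + 2*(42) - 2*(-12) = 52; iterating: a(3)=52, a(4)=-132, a(5)=312, a(6)=-992, a(7)=2872, a(8)=-8352, a(9)=24432, a(10)=-71312, a(11)=208192, a(12)=-607872, a(13)=1774752, a(14)=-5181632, a(15)=15128512, a(16)=-44169792; answer -44169792

-44169792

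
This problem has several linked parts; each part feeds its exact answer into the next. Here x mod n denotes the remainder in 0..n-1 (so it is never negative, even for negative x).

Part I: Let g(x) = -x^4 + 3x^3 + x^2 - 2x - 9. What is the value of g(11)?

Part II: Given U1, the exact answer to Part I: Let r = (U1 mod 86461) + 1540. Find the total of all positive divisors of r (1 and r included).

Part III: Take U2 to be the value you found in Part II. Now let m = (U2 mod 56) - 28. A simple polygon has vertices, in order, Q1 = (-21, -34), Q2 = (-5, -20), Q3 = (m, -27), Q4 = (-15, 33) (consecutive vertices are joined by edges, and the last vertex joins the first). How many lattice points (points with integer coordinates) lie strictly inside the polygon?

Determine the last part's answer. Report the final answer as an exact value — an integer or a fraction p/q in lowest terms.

Part I: -1*(11)^4 + 3*(11)^3 + 1*(11)^2 - 2*(11)^1 - 9 = (-14641) + (3993) + (121) + (-22) + (-9) = -10558; answer -10558
Part II: U1 = -10558; r = 77443; 77443 = 43 * 1801; sigma = (1 + 43) * (1 + 1801) = 44 * 1802 = 79288; answer 79288
Part III: U2 = 79288; m = 20; cross terms: (-21*-20 - -5*-34)=250, (-5*-27 - 20*-20)=535, (20*33 - -15*-27)=255, (-15*-34 - -21*33)=1203; twice the area = |2243| = 2243; area = 2243/2; boundary points = 2 + 1 + 5 + 1 = 9; strictly interior points = area - boundary/2 + 1 = 1118; answer 1118

1118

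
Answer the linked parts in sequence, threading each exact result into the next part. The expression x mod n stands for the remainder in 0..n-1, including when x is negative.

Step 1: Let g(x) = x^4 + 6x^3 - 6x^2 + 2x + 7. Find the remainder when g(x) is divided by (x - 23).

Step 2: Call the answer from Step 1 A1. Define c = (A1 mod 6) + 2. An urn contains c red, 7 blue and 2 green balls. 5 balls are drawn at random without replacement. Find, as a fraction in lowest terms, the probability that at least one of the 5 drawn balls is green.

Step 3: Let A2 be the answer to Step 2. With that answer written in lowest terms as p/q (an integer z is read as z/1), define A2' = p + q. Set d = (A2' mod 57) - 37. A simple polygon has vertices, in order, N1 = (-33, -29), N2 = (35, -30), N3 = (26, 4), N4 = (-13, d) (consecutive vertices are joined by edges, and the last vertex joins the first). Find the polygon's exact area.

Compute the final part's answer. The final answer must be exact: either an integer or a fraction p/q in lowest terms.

Step 1: remainder = value at the root: 1*(23)^4 + 6*(23)^3 - 6*(23)^2 + 2*(23)^1 + 7 = (279841) + (73002) + (-3174) + (46) + (7) = 349722; answer 349722
Step 2: A1 = 349722; c = 2; total draws C(11,5) = 462; complement C(9,5) = 126; favorable 462 - 126 = 336; P = 8/11; answer 8/11
Step 3: A2 = 8/11; threaded value p + q = 19; d = -18; cross terms: (-33*-30 - 35*-29)=2005, (35*4 - 26*-30)=920, (26*-18 - -13*4)=-416, (-13*-29 - -33*-18)=-217; twice the area = |2292| = 2292; area = 1146; answer 1146

1146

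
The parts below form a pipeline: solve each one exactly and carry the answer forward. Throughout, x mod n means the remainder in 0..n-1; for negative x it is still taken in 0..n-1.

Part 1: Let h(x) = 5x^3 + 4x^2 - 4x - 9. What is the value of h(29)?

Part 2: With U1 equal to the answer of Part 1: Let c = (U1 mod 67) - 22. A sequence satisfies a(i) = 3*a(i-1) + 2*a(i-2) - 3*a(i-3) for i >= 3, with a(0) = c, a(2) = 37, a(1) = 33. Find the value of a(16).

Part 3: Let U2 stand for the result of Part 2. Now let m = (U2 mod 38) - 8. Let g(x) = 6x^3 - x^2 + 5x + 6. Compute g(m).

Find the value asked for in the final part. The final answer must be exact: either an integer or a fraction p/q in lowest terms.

174

Part 1: 5*(29)^3 + 4*(29)^2 - 4*(29)^1 - 9 = (121945) + (3364) + (-116) + (-9) = 125184; answer 125184
Part 2: U1 = 125184; c = 6; a(3) = 3*(37) + 2*(33) - 3*(6) = 159; iterating: a(3)=159, a(4)=452, a(5)=1563, a(6)=5116, a(7)=17118, a(8)=56897, a(9)=189579, a(10)=631177, a(11)=2101998, a(12)=6999611, a(13)=23309298, a(14)=77621122, a(15)=258483129, a(16)=860763737; answer 860763737
Part 3: U2 = 860763737; m = 3; 6*(3)^3 - 1*(3)^2 + 5*(3)^1 + 6 = (162) + (-9) + (15) + (6) = 174; answer 174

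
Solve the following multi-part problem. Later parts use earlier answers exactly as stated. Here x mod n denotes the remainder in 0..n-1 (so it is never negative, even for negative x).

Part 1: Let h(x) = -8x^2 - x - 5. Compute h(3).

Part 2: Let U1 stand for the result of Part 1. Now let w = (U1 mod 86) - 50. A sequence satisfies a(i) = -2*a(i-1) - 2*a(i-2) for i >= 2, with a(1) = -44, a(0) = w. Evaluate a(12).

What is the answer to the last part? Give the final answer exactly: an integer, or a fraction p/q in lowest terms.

2816

Part 1: -8*(3)^2 - 1*(3)^1 - 5 = (-72) + (-3) + (-5) = -80; answer -80
Part 2: U1 = -80; w = -44; a(2) = -2*(-44) - 2*(-44) = 176; iterating: a(2)=176, a(3)=-264, a(4)=176, a(5)=176, a(6)=-704, a(7)=1056, a(8)=-704, a(9)=-704, a(10)=2816, a(11)=-4224, a(12)=2816; answer 2816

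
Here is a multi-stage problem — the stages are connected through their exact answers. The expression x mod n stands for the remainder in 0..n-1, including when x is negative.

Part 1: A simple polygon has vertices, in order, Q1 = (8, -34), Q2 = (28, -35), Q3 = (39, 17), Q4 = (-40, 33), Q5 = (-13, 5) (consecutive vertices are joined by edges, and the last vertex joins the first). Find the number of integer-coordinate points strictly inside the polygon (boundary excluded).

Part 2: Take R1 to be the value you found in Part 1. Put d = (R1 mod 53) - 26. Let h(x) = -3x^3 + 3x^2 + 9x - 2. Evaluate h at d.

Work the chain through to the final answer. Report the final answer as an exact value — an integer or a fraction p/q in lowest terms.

15451

Part 1: cross terms: (8*-35 - 28*-34)=672, (28*17 - 39*-35)=1841, (39*33 - -40*17)=1967, (-40*5 - -13*33)=229, (-13*-34 - 8*5)=402; twice the area = |5111| = 5111; area = 5111/2; boundary points = 1 + 1 + 1 + 1 + 3 = 7; strictly interior points = area - boundary/2 + 1 = 2553; answer 2553
Part 2: R1 = 2553; d = -17; -3*(-17)^3 + 3*(-17)^2 + 9*(-17)^1 - 2 = (14739) + (867) + (-153) + (-2) = 15451; answer 15451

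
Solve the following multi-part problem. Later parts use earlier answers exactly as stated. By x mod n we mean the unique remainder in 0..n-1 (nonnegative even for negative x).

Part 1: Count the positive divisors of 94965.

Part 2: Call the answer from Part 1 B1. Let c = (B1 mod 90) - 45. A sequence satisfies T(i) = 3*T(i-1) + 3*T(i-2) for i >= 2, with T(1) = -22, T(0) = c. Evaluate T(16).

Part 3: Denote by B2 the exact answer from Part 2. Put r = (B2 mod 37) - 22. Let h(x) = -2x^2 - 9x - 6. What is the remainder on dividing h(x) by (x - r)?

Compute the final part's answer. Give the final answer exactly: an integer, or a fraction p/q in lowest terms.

3

Part 1: 94965 = 3 * 5 * 13 * 487; number of divisors = (1+1) * (1+1) * (1+1) * (1+1) = 16; answer 16
Part 2: B1 = 16; c = -29; T(2) = 3*(-22) + 3*(-29) = -153; iterating: T(2)=-153, T(3)=-525, T(4)=-2034, T(5)=-7677, T(6)=-29133, T(7)=-110430, T(8)=-418689, T(9)=-1587357, T(10)=-6018138, T(11)=-22816485, T(12)=-86503869, T(13)=-327961062, T(14)=-1243394793, T(15)=-4714067565, T(16)=-17872387074; answer -17872387074
Part 3: B2 = -17872387074; r = -3; remainder = value at the root: -2*(-3)^2 - 9*(-3)^1 - 6 = (-18) + (27) + (-6) = 3; answer 3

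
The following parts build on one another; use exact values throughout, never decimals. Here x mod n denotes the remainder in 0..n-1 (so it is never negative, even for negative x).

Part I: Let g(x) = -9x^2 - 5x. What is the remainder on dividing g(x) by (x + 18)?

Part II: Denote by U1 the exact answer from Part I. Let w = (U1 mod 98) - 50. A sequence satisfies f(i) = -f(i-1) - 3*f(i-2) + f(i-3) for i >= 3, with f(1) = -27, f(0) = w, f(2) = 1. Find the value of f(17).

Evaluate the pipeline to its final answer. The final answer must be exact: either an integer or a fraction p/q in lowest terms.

-202723

Part I: remainder = value at the root: -9*(-18)^2 - 5*(-18)^1 = (-2916) + (90) = -2826; answer -2826
Part II: U1 = -2826; w = -34; f(3) = -1*(1) - 3*(-27) + 1*(-34) = 46; iterating: f(3)=46, f(4)=-76, f(5)=-61, f(6)=335, f(7)=-228, f(8)=-838, f(9)=1857, f(10)=429, f(11)=-6838, f(12)=7408, f(13)=13535, f(14)=-42597, f(15)=9400, f(16)=131926, f(17)=-202723; answer -202723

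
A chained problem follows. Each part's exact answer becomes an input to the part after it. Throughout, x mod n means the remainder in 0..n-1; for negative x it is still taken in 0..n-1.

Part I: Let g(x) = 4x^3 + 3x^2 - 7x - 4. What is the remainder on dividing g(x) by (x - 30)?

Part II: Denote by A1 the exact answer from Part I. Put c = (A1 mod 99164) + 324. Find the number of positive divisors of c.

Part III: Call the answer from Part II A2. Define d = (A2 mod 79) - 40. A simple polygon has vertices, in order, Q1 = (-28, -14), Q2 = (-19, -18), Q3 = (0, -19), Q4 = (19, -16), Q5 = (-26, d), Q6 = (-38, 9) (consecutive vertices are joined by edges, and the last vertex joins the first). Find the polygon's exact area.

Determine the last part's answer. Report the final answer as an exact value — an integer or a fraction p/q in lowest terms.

Part I: remainder = value at the root: 4*(30)^3 + 3*(30)^2 - 7*(30)^1 - 4 = (108000) + (2700) + (-210) + (-4) = 110486; answer 110486
Part II: A1 = 110486; c = 11646; 11646 = 2 * 3^2 * 647; number of divisors = (1+1) * (2+1) * (1+1) = 12; answer 12
Part III: A2 = 12; d = -28; cross terms: (-28*-18 - -19*-14)=238, (-19*-19 - 0*-18)=361, (0*-16 - 19*-19)=361, (19*-28 - -26*-16)=-948, (-26*9 - -38*-28)=-1298, (-38*-14 - -28*9)=784; twice the area = |-502| = 502; area = 251; answer 251

251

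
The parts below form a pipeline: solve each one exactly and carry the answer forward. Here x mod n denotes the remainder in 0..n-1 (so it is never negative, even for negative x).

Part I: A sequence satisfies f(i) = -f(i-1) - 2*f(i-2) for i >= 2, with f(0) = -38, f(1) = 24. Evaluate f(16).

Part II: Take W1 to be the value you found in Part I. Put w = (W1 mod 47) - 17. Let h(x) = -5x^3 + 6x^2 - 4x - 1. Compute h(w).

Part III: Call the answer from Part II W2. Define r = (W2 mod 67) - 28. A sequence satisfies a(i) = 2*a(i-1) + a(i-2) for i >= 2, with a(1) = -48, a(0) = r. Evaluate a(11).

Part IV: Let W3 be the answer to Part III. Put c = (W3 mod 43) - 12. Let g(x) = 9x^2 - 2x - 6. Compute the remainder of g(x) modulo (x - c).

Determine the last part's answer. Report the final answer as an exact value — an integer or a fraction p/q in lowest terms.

6501

Part I: f(2) = -1*(24) - 2*(-38) = 52; iterating: f(2)=52, f(3)=-100, f(4)=-4, f(5)=204, f(6)=-196, f(7)=-212, f(8)=604, f(9)=-180, f(10)=-1028, f(11)=1388, f(12)=668, f(13)=-3444, f(14)=2108, f(15)=4780, f(16)=-8996; answer -8996
Part II: W1 = -8996; w = 11; -5*(11)^3 + 6*(11)^2 - 4*(11)^1 - 1 = (-6655) + (726) + (-44) + (-1) = -5974; answer -5974
Part III: W2 = -5974; r = 28; a(2) = 2*(-48) + 1*(28) = -68; iterating: a(2)=-68, a(3)=-184, a(4)=-436, a(5)=-1056, a(6)=-2548, a(7)=-6152, a(8)=-14852, a(9)=-35856, a(10)=-86564, a(11)=-208984; answer -208984
Part IV: W3 = -208984; c = 27; remainder = value at the root: 9*(27)^2 - 2*(27)^1 - 6 = (6561) + (-54) + (-6) = 6501; answer 6501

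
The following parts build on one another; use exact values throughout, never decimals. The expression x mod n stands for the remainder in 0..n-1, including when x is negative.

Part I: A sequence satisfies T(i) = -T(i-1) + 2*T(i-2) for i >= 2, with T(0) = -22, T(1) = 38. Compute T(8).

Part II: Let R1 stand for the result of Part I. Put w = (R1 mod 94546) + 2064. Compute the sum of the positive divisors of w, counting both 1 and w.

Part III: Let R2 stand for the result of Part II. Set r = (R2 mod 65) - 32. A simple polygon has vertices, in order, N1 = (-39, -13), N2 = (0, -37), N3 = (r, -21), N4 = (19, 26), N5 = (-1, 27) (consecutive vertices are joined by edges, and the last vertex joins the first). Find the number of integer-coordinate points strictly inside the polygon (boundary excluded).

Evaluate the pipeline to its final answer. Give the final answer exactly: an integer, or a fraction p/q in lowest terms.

1909

Part I: T(2) = -1*(38) + 2*(-22) = -82; iterating: T(2)=-82, T(3)=158, T(4)=-322, T(5)=638, T(6)=-1282, T(7)=2558, T(8)=-5122; answer -5122
Part II: R1 = -5122; w = 91488; 91488 = 2^5 * 3 * 953; sigma = (1 + 2 + 4 + 8 + 16 + 32) * (1 + 3) * (1 + 953) = 63 * 4 * 954 = 240408; answer 240408
Part III: R2 = 240408; r = 6; cross terms: (-39*-37 - 0*-13)=1443, (0*-21 - 6*-37)=222, (6*26 - 19*-21)=555, (19*27 - -1*26)=539, (-1*-13 - -39*27)=1066; twice the area = |3825| = 3825; area = 3825/2; boundary points = 3 + 2 + 1 + 1 + 2 = 9; strictly interior points = area - boundary/2 + 1 = 1909; answer 1909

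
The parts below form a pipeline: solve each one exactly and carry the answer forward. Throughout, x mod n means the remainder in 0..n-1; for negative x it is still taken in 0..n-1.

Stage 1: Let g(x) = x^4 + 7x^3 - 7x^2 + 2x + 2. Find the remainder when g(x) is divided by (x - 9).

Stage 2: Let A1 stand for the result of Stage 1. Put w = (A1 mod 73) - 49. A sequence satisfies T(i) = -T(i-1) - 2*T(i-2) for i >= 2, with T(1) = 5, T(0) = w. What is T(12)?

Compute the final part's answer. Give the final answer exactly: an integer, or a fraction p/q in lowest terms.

Stage 1: remainder = value at the root: 1*(9)^4 + 7*(9)^3 - 7*(9)^2 + 2*(9)^1 + 2 = (6561) + (5103) + (-567) + (18) + (2) = 11117; answer 11117
Stage 2: A1 = 11117; w = -28; T(2) = -1*(5) - 2*(-28) = 51; iterating: T(2)=51, T(3)=-61, T(4)=-41, T(5)=163, T(6)=-81, T(7)=-245, T(8)=407, T(9)=83, T(10)=-897, T(11)=731, T(12)=1063; answer 1063

1063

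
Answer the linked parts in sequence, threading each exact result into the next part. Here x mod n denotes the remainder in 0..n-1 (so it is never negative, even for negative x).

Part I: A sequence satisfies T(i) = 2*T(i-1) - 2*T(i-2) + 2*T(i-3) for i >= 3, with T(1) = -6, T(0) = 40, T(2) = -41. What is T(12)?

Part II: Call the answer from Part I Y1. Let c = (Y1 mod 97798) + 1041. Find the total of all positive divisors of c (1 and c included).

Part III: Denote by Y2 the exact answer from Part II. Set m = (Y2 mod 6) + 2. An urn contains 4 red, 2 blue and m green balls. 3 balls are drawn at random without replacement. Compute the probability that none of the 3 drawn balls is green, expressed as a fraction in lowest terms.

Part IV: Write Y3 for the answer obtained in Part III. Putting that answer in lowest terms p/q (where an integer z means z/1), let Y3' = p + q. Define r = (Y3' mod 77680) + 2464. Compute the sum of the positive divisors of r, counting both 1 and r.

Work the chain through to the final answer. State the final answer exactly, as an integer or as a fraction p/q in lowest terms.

Part I: T(3) = 2*(-41) - 2*(-6) + 2*(40) = 10; iterating: T(3)=10, T(4)=90, T(5)=78, T(6)=-4, T(7)=16, T(8)=196, T(9)=352, T(10)=344, T(11)=376, T(12)=768; answer 768
Part II: Y1 = 768; c = 1809; 1809 = 3^3 * 67; sigma = (1 + 3 + 9 + 27) * (1 + 67) = 40 * 68 = 2720; answer 2720
Part III: Y2 = 2720; m = 4; total draws C(10,3) = 120; favorable C(6,3) = 20; P = 1/6; answer 1/6
Part IV: Y3 = 1/6; threaded value p + q = 7; r = 2471; 2471 = 7 * 353; sigma = (1 + 7) * (1 + 353) = 8 * 354 = 2832; answer 2832

2832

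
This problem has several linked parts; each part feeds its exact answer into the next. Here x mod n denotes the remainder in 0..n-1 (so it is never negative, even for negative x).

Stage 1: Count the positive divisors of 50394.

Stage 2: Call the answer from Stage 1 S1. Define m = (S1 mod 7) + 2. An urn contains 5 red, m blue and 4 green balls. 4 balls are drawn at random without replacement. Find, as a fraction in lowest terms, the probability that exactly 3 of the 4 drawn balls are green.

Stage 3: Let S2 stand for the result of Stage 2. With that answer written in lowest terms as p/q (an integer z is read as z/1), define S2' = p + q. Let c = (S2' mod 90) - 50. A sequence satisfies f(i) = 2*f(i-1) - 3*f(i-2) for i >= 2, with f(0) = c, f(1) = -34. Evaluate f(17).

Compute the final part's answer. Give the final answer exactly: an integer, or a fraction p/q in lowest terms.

247214

Stage 1: 50394 = 2 * 3 * 37 * 227; number of divisors = (1+1) * (1+1) * (1+1) * (1+1) = 16; answer 16
Stage 2: S1 = 16; m = 4; total draws C(13,4) = 715; favorable C(4,3)*C(9,1) = 36; P = 36/715; answer 36/715
Stage 3: S2 = 36/715; threaded value p + q = 751; c = -19; f(2) = 2*(-34) - 3*(-19) = -11; iterating: f(2)=-11, f(3)=80, f(4)=193, f(5)=146, f(6)=-287, f(7)=-1012, f(8)=-1163, f(9)=710, f(10)=4909, f(11)=7688, f(12)=649, f(13)=-21766, f(14)=-45479, f(15)=-25660, f(16)=85117, f(17)=247214; answer 247214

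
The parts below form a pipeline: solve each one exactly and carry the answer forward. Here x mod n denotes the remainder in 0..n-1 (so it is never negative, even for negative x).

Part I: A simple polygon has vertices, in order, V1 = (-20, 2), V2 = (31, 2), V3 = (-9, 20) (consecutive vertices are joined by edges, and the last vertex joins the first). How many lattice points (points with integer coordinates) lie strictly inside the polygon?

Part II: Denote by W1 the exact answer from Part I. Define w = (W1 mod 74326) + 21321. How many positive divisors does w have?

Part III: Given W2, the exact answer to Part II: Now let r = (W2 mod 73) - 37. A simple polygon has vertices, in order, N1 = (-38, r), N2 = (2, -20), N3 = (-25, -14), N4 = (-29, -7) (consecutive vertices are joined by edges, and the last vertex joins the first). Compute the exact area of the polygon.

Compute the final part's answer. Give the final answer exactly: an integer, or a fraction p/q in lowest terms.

317

Part I: cross terms: (-20*2 - 31*2)=-102, (31*20 - -9*2)=638, (-9*2 - -20*20)=382; twice the area = |918| = 918; area = 459; boundary points = 51 + 2 + 1 = 54; strictly interior points = area - boundary/2 + 1 = 433; answer 433
Part II: W1 = 433; w = 21754; 21754 = 2 * 73 * 149; number of divisors = (1+1) * (1+1) * (1+1) = 8; answer 8
Part III: W2 = 8; r = -29; cross terms: (-38*-20 - 2*-29)=818, (2*-14 - -25*-20)=-528, (-25*-7 - -29*-14)=-231, (-29*-29 - -38*-7)=575; twice the area = |634| = 634; area = 317; answer 317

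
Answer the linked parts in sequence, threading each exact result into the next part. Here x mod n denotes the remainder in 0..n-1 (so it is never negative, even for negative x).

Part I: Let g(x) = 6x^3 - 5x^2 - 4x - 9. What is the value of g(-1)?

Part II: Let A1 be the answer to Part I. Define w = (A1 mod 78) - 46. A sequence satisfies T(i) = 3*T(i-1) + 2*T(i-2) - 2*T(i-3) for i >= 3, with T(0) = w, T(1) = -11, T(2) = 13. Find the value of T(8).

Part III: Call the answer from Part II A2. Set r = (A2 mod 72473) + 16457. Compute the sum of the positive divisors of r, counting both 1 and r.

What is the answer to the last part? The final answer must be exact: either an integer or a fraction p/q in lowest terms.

88944

Part I: 6*(-1)^3 - 5*(-1)^2 - 4*(-1)^1 - 9 = (-6) + (-5) + (4) + (-9) = -16; answer -16
Part II: A1 = -16; w = 16; T(3) = 3*(13) + 2*(-11) - 2*(16) = -15; iterating: T(3)=-15, T(4)=3, T(5)=-47, T(6)=-105, T(7)=-415, T(8)=-1361; answer -1361
Part III: A2 = -1361; r = 87569; 87569 = 67 * 1307; sigma = (1 + 67) * (1 + 1307) = 68 * 1308 = 88944; answer 88944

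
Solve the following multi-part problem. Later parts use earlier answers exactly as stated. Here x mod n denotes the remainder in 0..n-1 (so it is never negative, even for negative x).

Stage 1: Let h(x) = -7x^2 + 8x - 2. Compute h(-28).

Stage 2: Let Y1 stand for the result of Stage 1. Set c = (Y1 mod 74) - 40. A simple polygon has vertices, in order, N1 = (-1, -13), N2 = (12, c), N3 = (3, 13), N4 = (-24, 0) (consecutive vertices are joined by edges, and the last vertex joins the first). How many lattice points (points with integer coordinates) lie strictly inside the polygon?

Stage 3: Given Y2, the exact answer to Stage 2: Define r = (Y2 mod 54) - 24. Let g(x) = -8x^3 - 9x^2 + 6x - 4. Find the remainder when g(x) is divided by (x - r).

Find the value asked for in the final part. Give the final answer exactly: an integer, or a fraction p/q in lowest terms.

Stage 1: -7*(-28)^2 + 8*(-28)^1 - 2 = (-5488) + (-224) + (-2) = -5714; answer -5714
Stage 2: Y1 = -5714; c = 18; cross terms: (-1*18 - 12*-13)=138, (12*13 - 3*18)=102, (3*0 - -24*13)=312, (-24*-13 - -1*0)=312; twice the area = |864| = 864; area = 432; boundary points = 1 + 1 + 1 + 1 = 4; strictly interior points = area - boundary/2 + 1 = 431; answer 431
Stage 3: Y2 = 431; r = 29; remainder = value at the root: -8*(29)^3 - 9*(29)^2 + 6*(29)^1 - 4 = (-195112) + (-7569) + (174) + (-4) = -202511; answer -202511

-202511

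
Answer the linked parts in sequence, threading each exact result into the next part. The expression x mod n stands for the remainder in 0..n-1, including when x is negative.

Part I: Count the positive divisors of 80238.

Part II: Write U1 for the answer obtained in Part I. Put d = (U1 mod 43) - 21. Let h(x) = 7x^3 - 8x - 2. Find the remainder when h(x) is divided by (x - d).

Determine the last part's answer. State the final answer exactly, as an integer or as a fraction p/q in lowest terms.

-837

Part I: 80238 = 2 * 3 * 43 * 311; number of divisors = (1+1) * (1+1) * (1+1) * (1+1) = 16; answer 16
Part II: U1 = 16; d = -5; remainder = value at the root: 7*(-5)^3 - 8*(-5)^1 - 2 = (-875) + (40) + (-2) = -837; answer -837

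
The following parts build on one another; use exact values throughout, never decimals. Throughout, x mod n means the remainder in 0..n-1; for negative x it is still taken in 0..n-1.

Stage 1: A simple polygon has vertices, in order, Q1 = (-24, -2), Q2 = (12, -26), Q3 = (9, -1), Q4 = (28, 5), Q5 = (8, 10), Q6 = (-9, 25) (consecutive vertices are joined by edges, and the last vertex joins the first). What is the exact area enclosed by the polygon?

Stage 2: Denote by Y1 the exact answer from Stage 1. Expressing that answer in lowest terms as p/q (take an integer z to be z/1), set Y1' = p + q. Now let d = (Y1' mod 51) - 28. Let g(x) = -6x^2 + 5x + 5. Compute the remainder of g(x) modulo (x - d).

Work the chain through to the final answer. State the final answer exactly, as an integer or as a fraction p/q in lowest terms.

Stage 1: cross terms: (-24*-26 - 12*-2)=648, (12*-1 - 9*-26)=222, (9*5 - 28*-1)=73, (28*10 - 8*5)=240, (8*25 - -9*10)=290, (-9*-2 - -24*25)=618; twice the area = |2091| = 2091; area = 2091/2; answer 2091/2
Stage 2: Y1 = 2091/2; threaded value p + q = 2093; d = -26; remainder = value at the root: -6*(-26)^2 + 5*(-26)^1 + 5 = (-4056) + (-130) + (5) = -4181; answer -4181

-4181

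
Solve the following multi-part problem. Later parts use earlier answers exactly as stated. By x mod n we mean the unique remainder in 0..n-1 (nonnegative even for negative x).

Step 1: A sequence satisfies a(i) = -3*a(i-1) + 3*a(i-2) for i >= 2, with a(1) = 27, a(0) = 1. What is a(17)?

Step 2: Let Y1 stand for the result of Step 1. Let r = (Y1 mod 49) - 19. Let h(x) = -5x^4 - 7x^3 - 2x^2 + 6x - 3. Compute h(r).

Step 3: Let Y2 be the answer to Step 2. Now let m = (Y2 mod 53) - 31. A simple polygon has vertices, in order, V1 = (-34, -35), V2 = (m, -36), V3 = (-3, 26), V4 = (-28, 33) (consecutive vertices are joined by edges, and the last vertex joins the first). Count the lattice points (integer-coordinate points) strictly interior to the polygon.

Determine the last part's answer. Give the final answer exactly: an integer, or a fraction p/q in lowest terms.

2013

Step 1: a(2) = -3*(27) + 3*(1) = -78; iterating: a(2)=-78, a(3)=315, a(4)=-1179, a(5)=4482, a(6)=-16983, a(7)=64395, a(8)=-244134, a(9)=925587, a(10)=-3509163, a(11)=13304250, a(12)=-50440239, a(13)=191233467, a(14)=-725021118, a(15)=2748763755, a(16)=-10421354619, a(17)=39510355122; answer 39510355122
Step 2: Y1 = 39510355122; r = -19; -5*(-19)^4 - 7*(-19)^3 - 2*(-19)^2 + 6*(-19)^1 - 3 = (-651605) + (48013) + (-722) + (-114) + (-3) = -604431; answer -604431
Step 3: Y2 = -604431; m = 3; cross terms: (-34*-36 - 3*-35)=1329, (3*26 - -3*-36)=-30, (-3*33 - -28*26)=629, (-28*-35 - -34*33)=2102; twice the area = |4030| = 4030; area = 2015; boundary points = 1 + 2 + 1 + 2 = 6; strictly interior points = area - boundary/2 + 1 = 2013; answer 2013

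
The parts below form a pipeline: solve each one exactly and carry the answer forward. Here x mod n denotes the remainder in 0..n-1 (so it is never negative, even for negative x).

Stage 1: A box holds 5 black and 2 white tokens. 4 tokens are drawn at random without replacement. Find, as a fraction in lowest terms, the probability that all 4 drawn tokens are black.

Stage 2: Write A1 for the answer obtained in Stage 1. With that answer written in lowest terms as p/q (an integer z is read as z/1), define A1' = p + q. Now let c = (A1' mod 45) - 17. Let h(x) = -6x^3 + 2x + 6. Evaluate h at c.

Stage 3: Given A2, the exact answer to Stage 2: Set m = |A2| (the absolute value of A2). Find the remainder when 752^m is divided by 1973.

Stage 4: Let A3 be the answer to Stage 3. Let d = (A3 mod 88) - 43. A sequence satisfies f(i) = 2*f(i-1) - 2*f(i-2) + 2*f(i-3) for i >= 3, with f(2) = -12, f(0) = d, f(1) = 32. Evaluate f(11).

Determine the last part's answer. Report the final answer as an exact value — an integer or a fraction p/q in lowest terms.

1072

Stage 1: total draws C(7,4) = 35; favorable C(5,4) = 5; P = 1/7; answer 1/7
Stage 2: A1 = 1/7; threaded value p + q = 8; c = -9; -6*(-9)^3 + 2*(-9)^1 + 6 = (4374) + (-18) + (6) = 4362; answer 4362
Stage 3: A2 = 4362; m = 4362; squarings mod 1973: 752^1=752, 752^2=1226, 752^4=1623, 752^8=174, 752^16=681, 752^32=106, 752^64=1371, 752^128=1345, 752^256=1757, 752^512=1277, 752^1024=1031, 752^2048=1487, 752^4096=1409; 752^4362 = 752^2 * 752^8 * 752^256 * 752^4096 = 1846 (mod 1973); answer 1846
Stage 4: A3 = 1846; d = 43; f(3) = 2*(-12) - 2*(32) + 2*(43) = -2; iterating: f(3)=-2, f(4)=84, f(5)=148, f(6)=124, f(7)=120, f(8)=288, f(9)=584, f(10)=832, f(11)=1072; answer 1072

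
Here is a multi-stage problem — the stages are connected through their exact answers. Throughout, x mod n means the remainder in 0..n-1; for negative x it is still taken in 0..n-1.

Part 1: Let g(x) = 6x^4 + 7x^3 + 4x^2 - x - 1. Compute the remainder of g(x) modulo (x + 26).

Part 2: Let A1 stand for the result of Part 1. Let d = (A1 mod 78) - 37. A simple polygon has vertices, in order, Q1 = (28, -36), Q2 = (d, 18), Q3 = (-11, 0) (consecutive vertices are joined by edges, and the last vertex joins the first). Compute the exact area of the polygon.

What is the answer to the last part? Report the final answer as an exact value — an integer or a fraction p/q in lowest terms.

801

Part 1: remainder = value at the root: 6*(-26)^4 + 7*(-26)^3 + 4*(-26)^2 - 1*(-26)^1 - 1 = (2741856) + (-123032) + (2704) + (26) + (-1) = 2621553; answer 2621553
Part 2: A1 = 2621553; d = 14; cross terms: (28*18 - 14*-36)=1008, (14*0 - -11*18)=198, (-11*-36 - 28*0)=396; twice the area = |1602| = 1602; area = 801; answer 801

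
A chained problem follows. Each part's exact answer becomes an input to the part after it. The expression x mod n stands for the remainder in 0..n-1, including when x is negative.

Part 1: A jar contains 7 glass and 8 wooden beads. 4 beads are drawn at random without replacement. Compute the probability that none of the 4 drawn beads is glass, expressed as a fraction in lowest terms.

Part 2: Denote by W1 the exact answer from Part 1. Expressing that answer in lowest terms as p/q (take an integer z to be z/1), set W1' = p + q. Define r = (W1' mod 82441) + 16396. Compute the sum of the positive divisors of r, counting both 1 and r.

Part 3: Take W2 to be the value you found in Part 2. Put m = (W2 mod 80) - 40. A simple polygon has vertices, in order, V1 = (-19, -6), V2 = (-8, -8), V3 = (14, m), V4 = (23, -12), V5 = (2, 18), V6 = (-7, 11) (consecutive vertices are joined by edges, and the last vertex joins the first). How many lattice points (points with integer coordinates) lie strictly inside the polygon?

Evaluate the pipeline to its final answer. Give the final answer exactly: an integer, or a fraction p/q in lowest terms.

1059

Part 1: total draws C(15,4) = 1365; favorable C(8,4) = 70; P = 2/39; answer 2/39
Part 2: W1 = 2/39; threaded value p + q = 41; r = 16437; 16437 = 3 * 5479; sigma = (1 + 3) * (1 + 5479) = 4 * 5480 = 21920; answer 21920
Part 3: W2 = 21920; m = -40; cross terms: (-19*-8 - -8*-6)=104, (-8*-40 - 14*-8)=432, (14*-12 - 23*-40)=752, (23*18 - 2*-12)=438, (2*11 - -7*18)=148, (-7*-6 - -19*11)=251; twice the area = |2125| = 2125; area = 2125/2; boundary points = 1 + 2 + 1 + 3 + 1 + 1 = 9; strictly interior points = area - boundary/2 + 1 = 1059; answer 1059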